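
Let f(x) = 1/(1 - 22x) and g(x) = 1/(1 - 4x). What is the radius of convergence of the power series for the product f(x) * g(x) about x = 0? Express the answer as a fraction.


The radius of 1/(1 - 22x) is 1/22 (nearest singularity at x = 1/22), and the radius of 1/(1 - 4x) is 1/4.
The product f(x)*g(x) = 1/((1 - 22x)(1 - 4x)) has singularities at both 1/22 and 1/4, so its radius of convergence is the distance to the nearest one:
min(1/22, 1/4) = 1/22.

1/22


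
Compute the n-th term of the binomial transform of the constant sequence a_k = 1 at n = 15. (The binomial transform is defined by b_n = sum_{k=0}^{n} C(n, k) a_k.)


With a_k = 1 for all k, b_n = sum_{k=0}^{n} C(n, k) = 2^n by the binomial theorem.
For n = 15: 2^15 = 32768.

32768


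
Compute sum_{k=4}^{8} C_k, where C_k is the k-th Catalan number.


C_4 through C_8: 14, 42, 132, 429, 1430
Sum = 14 + 42 + 132 + 429 + 1430
= 2047

2047


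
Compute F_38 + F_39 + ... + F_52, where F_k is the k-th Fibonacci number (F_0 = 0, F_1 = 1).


Use the identity sum_{k=0}^{N} F_k = F_{N+2} - 1 (which follows from F_{k+2} - F_{k+1} = F_k). Then
sum_{k=38}^{52} F_k = (F_{54} - 1) - (F_{39} - 1) = F_{54} - F_{39}.
Computing: F_{54} = 86267571272, F_{39} = 63245986, so
Sum = 86267571272 - 63245986 = 86204325286.

86204325286


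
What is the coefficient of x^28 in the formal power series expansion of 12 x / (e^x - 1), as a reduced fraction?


The exponential generating function for Bernoulli numbers is
x / (e^x - 1) = sum_{k>=0} B_k x^k / k!.
So the coefficient of x^28 in 12 x / (e^x - 1) is 12 B_28 / 28!.
Computing: B_28 = -23749461029/870, 28! = 304888344611713860501504000000, giving
12 * -23749461029/870 / 304888344611713860501504000000 = -3392780147/3157772140621322126622720000000.

-3392780147/3157772140621322126622720000000


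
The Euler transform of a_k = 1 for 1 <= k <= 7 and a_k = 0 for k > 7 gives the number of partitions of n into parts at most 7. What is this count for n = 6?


Partitions of 6 into parts at most 7:
Using generating function (1-x)^(-1)(1-x^2)^(-1)...(1-x^7)^(-1),
the coefficient of x^6 = 11

11


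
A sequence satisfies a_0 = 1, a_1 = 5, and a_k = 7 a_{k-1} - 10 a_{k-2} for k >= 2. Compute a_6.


The characteristic equation is t^2 - 7 t + 10 = 0, with roots r_1 = 5 and r_2 = 2 (so c_1 = r_1 + r_2, c_2 = -r_1 r_2 as required).
One can use the closed form a_n = A r_1^n + B r_2^n, but direct iteration is more reliable:
a_0 = 1, a_1 = 5, a_2 = 25, a_3 = 125, a_4 = 625, a_5 = 3125, a_6 = 15625.
So a_6 = 15625.

15625


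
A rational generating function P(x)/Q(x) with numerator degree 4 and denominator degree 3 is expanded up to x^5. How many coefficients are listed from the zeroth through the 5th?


Expanding up to x^5 gives the coefficients for x^0, x^1, ..., x^5.
That is 5 + 1 = 6 coefficients in total.

6


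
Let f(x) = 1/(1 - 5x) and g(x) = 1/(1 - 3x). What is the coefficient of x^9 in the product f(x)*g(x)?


The coefficient of x^n in f*g is the Cauchy product: sum_{k=0}^{n} a^k * b^(n-k).
With a=5, b=3, n=9:
sum_{k=0}^{9} 5^k * 3^(9-k)
= 4853288

4853288


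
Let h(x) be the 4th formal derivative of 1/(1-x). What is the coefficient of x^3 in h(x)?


Differentiating 4 times: d^4/dx^4 [1/(1-x)] = 4!/(1-x)^5.
The expansion 1/(1-x)^5 = sum_{k>=0} C(k+4, 4) x^k, so the coefficient of x^n in 4!/(1-x)^5 is 4! * C(n+4, 4).
For n = 3: 24 * C(7, 4) = 24 * 35 = 840

840


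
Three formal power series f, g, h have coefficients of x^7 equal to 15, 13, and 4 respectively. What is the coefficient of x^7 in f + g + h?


Series addition is componentwise:
15 + 13 + 4
= 32

32


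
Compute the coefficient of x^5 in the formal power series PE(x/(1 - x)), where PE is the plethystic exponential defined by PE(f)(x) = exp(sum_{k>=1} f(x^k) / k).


For f(x) = x/(1 - x) we have
sum_{k>=1} f(x^k) / k = sum_{k>=1} (1/k) * x^k / (1 - x^k) = sum_{k, m >= 1} x^(k m) / k,
which after exponentiating simplifies to
PE(x/(1 - x)) = prod_{k>=1} 1 / (1 - x^k).
This is the generating function for the partition function p(n), so the coefficient of x^5 is p(5).
Computing p(5) by dynamic programming over parts 1, 2, ..., 5: p(5) = 7.

7


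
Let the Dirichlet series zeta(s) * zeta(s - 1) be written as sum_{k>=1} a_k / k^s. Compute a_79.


Convolution gives a_k = sum_{d | k} d * 1 = sum_{d | k} d = sigma(k), the sum of positive divisors of k.
For k = 79, the divisors are 1, 79, so
sigma(79) = 1 + 79 = 80.

80


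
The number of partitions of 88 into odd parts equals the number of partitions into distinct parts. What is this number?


Computing partitions of 88 into odd parts (1, 3, 5, ...):
Using the generating function prod_{k>=0} 1/(1-x^(2k+1)),
the count is 159046

159046


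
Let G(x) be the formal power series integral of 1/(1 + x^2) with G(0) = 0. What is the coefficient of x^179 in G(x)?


1/(1 + x^2) = sum_{j>=0} (-1)^j x^(2j). Integrating termwise with G(0) = 0:
G(x) = sum_{j>=0} (-1)^j x^(2j+1) / (2j+1) = arctan(x).
Only odd powers are nonzero. For x^179 write 179 = 2*89 + 1, giving
(-1)^89 / 179 = -1/179 = -1/179.

-1/179


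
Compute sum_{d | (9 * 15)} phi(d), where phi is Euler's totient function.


First, 9 * 15 = 135. One classical identity is sum_{d | n} phi(d) = n (each k in [1, n] has a unique gcd with n, and among the k's with gcd(k, n) = n/d there are phi(d) of them). So the sum equals 135. We also verify directly:
Divisors of 135: 1, 3, 5, 9, 15, 27, 45, 135.
phi values: 1, 2, 4, 6, 8, 18, 24, 72.
Sum = 135.

135


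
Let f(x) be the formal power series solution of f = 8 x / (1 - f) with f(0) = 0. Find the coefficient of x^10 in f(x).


Apply Lagrange inversion: f = 8 x * phi(f) with phi(t) = 1/(1 - t), so
[x^n] f = 8^n * (1/n) [t^(n-1)] phi(t)^n = 8^n * (1/n) [t^(n-1)] (1 - t)^(-n) = 8^n * (1/n) C(2n - 2, n - 1) = 8^n * C_{n-1}.
For n = 10: C_9 = C(18, 9) / 10 = 48620/10 = 4862.
With the 8^10 = 1073741824 factor, the coefficient is 1073741824 * 4862 = 5220532748288.

5220532748288


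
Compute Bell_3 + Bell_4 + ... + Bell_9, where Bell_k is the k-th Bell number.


Recall Bell_k counts set partitions of a k-set (with Bell_0 = 1 by convention).
Bell_3 through Bell_9: 5, 15, 52, 203, 877, 4140, 21147
Sum = 5 + 15 + 52 + 203 + 877 + 4140 + 21147 = 26439.

26439


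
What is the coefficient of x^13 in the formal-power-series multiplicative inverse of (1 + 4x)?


The inverse is 1/(1 + 4x). Apply the geometric identity 1/(1 - y) = sum_{k>=0} y^k with y = -4x:
1/(1 + 4x) = sum_{k>=0} (-4)^k x^k.
So the coefficient of x^13 is (-4)^13 = -67108864.

-67108864


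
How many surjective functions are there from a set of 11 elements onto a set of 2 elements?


By inclusion-exclusion on which target elements are missed, the number of surjections from an n-set onto a k-set is
surj(n, k) = sum_{j=0}^{k} (-1)^j C(k, j) (k - j)^n.
Equivalently surj(n, k) = k! * S(n, k), where S(n, k) is the Stirling number of the second kind.
For n = 11, k = 2:
S(11, 2) = 1023, so
surj = 2! * 1023 = 2 * 1023 = 2046.

2046


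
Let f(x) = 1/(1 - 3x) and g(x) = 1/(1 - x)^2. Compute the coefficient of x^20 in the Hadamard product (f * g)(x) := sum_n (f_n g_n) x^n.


f has coefficients f_k = 3^k. For g = 1/(1 - x)^2 the coefficient is g_k = C(k + 1, 1) = k + 1. The Hadamard coefficient is (f * g)_k = 3^k * (k + 1).
For k = 20: 3^20 * 21 = 3486784401 * 21 = 73222472421.

73222472421


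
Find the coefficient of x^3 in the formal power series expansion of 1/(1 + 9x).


Write 1/(1 + c x) = 1/(1 - (-c) x) and apply the geometric-series identity
1/(1 - y) = sum_{k>=0} y^k to get 1/(1 + c x) = sum_{k>=0} (-c)^k x^k.
So the coefficient of x^k is (-c)^k = (-1)^k * c^k.
Here c = 9 and k = 3:
(-9)^3 = -1 * 729 = -729

-729


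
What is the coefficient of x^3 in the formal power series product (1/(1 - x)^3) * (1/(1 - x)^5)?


Combine the factors: (1/(1 - x)^3) * (1/(1 - x)^5) = 1/(1 - x)^8.
Then use 1/(1 - x)^r = sum_{k>=0} C(k + r - 1, r - 1) x^k with r = 8 and k = 3:
C(10, 7) = 120.

120


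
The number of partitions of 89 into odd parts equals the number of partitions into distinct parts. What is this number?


Computing partitions of 89 into odd parts (1, 3, 5, ...):
Using the generating function prod_{k>=0} 1/(1-x^(2k+1)),
the count is 173682

173682


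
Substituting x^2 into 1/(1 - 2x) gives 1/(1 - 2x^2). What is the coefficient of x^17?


Since 1/(1 - 2x^2) only has even powers of x,
the coefficient of x^17 (odd) is 0.

0


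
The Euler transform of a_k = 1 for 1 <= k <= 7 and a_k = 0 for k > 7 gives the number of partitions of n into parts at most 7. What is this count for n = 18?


Partitions of 18 into parts at most 7:
Using generating function (1-x)^(-1)(1-x^2)^(-1)...(1-x^7)^(-1),
the coefficient of x^18 = 248

248


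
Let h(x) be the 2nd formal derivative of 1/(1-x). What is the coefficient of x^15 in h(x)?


Differentiating 2 times: d^2/dx^2 [1/(1-x)] = 2!/(1-x)^3.
The expansion 1/(1-x)^3 = sum_{k>=0} C(k+2, 2) x^k, so the coefficient of x^n in 2!/(1-x)^3 is 2! * C(n+2, 2).
For n = 15: 2 * C(17, 2) = 2 * 136 = 272

272


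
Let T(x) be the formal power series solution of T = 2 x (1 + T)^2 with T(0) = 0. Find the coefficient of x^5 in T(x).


Apply the Lagrange inversion formula: if T = 2 x * phi(T) with phi(t) = (1 + t)^2, then [x^n] T = 2^n * (1/n) [t^(n-1)] phi(t)^n = 2^n * (1/n) [t^(n-1)] (1 + t)^(2n) = 2^n * (1/n) C(2n, n-1).
Using the identity C(2n, n-1) = C(2n, n) * n / (n+1), the unscaled factor equals C(2n, n) / (n+1) = C_n, the n-th Catalan number.
For n = 5: C_5 = C(10, 5) / 6 = 252/6 = 42.
With the 2^5 = 32 factor, the coefficient is 32 * 42 = 1344.

1344


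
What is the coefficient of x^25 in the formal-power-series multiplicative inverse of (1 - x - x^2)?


Let the inverse be f(x) = sum_{k>=0} a_k x^k. From f(x) * (1 - x - x^2) = 1 and matching coefficients:
 x^0: a_0 = 1.
 x^1: a_1 - a_0 = 0, so a_1 = 1.
 x^k (k >= 2): a_k - a_{k-1} - a_{k-2} = 0, i.e. a_k = a_{k-1} + a_{k-2}.
This is the Fibonacci-type recurrence shifted so that a_0 = a_1 = 1.
Iterating: a_0=1, a_1=1, a_2=2, a_3=3, a_4=5, a_5=8, a_6=13, a_7=21, a_8=34, a_9=55, ...
a_25 = 121393.

121393


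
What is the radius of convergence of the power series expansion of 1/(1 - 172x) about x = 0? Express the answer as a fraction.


Expanding 1/(1 - 172x) = sum_{k>=0} 172^k x^k, the series converges when |172x| < 1, i.e., |x| < 1/172.
So the radius of convergence is 1/172 = 1/172.

1/172


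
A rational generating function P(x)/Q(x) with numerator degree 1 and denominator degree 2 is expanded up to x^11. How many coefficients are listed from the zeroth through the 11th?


Expanding up to x^11 gives the coefficients for x^0, x^1, ..., x^11.
That is 11 + 1 = 12 coefficients in total.

12


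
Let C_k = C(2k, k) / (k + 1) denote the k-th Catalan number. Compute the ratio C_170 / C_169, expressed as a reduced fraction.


Using C_k = (2k)! / (k! (k+1)!), the ratio C_{k+1}/C_k simplifies to
C_{k+1}/C_k = [(2k+2)! / ((k+1)! (k+2)!)] * [k! (k+1)! / (2k)!]
 = (2k+2)(2k+1) / ((k+1)(k+2)) = 2(2k+1) / (k+2).
For k = 169: 2(2*169 + 1) / (169 + 2) = 678/171 = 226/57.

226/57


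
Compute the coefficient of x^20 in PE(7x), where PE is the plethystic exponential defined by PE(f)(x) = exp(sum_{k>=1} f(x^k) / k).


With f(x) = 7x, the exponent is sum_{k>=1} 7 x^k / k = 7 * (-ln(1 - x)). Exponentiating:
PE(7x) = exp(-7 ln(1 - x)) = 1/(1 - x)^7.
By the negative binomial expansion, [x^n] 1/(1 - x)^7 = C(n + 6, 6).
For n = 20: C(26, 6) = 230230.

230230


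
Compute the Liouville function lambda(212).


The Liouville function is lambda(k) = (-1)^Omega(k), where Omega(k) counts the prime factors of k with multiplicity.
Factoring: 212 = 2 * 2 * 53, so Omega(212) = 3.
lambda(212) = (-1)^3 = -1.

-1


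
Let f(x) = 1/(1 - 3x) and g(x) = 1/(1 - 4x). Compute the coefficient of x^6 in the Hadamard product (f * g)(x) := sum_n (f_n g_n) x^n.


f has coefficients f_k = 3^k and g has coefficients g_k = 4^k, so the Hadamard product has coefficient (f*g)_k = 3^k * 4^k = 12^k.
For k = 6: 12^6 = 2985984.

2985984


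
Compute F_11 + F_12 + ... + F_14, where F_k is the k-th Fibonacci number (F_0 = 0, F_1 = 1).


Use the identity sum_{k=0}^{N} F_k = F_{N+2} - 1 (which follows from F_{k+2} - F_{k+1} = F_k). Then
sum_{k=11}^{14} F_k = (F_{16} - 1) - (F_{12} - 1) = F_{16} - F_{12}.
Computing: F_{16} = 987, F_{12} = 144, so
Sum = 987 - 144 = 843.

843


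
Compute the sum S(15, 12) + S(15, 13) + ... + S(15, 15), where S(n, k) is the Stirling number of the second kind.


By definition, S(n, k) counts partitions of an n-set into exactly k nonempty blocks.
Computing row n = 15 for k = 12..15:
S(15, k): 106470, 4550, 105, 1
Sum = 111126.

111126


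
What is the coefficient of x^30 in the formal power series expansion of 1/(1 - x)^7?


The negative binomial / multiset identity is
1/(1 - x)^r = sum_{k>=0} C(k + r - 1, r - 1) x^k.
Here r = 7 and k = 30, so the coefficient is
C(30 + 6, 6) = C(36, 6)
= 1947792

1947792


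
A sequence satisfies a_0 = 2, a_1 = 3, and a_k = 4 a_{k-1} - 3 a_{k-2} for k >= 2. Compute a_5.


The characteristic equation is t^2 - 4 t + 3 = 0, with roots r_1 = 3 and r_2 = 1 (so c_1 = r_1 + r_2, c_2 = -r_1 r_2 as required).
One can use the closed form a_n = A r_1^n + B r_2^n, but direct iteration is more reliable:
a_0 = 2, a_1 = 3, a_2 = 6, a_3 = 15, a_4 = 42, a_5 = 123.
So a_5 = 123.

123


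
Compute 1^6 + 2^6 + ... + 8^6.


This power sum has a closed form given by Faulhaber's formula
sum_{k=1}^{m} k^p = (1 / (p + 1)) * sum_{j=0}^{p} C(p + 1, j) B_j m^(p + 1 - j),
but for small m direct computation is fastest:
1 + 64 + 729 + 4096 + 15625 + 46656 + 117649 + 262144 = 446964.

446964


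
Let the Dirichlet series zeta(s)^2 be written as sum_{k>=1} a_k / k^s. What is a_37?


The Dirichlet convolution of the constant function 1 with itself gives (1 * 1)(k) = sum_{d | k} 1 = d(k), the number of positive divisors of k.
Since zeta(s) = sum_{k>=1} 1/k^s, we have zeta(s)^2 = sum_{k>=1} d(k)/k^s, so a_k = d(k).
For k = 37: the divisors are 1, 37.
Count = 2.

2


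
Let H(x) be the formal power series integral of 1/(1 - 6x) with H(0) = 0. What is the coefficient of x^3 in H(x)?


1/(1 - 6x) = sum_{k>=0} 6^k x^k. Integrating termwise with H(0) = 0:
H(x) = sum_{k>=0} 6^k x^(k+1) / (k+1) = sum_{m>=1} 6^(m-1) x^m / m.
For m = 3: 6^2/3 = 36/3 = 12.

12


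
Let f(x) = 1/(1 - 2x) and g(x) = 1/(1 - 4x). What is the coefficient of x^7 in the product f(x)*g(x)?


The coefficient of x^n in f*g is the Cauchy product: sum_{k=0}^{n} a^k * b^(n-k).
With a=2, b=4, n=7:
sum_{k=0}^{7} 2^k * 4^(7-k)
= 32640

32640


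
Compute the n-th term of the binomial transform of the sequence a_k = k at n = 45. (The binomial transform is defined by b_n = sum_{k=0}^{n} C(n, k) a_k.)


With a_k = k, b_n = sum_{k=0}^{n} C(n, k) k. Using k * C(n, k) = n * C(n-1, k-1) gives b_n = n * sum_{k>=1} C(n-1, k-1) = n * 2^(n-1).
For n = 45: 45 * 2^44 = 45 * 17592186044416 = 791648371998720.

791648371998720


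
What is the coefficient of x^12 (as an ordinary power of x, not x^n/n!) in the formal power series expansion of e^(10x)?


The exponential series is e^y = sum_{k>=0} y^k / k!. Substituting y = 10x gives
e^(10x) = sum_{k>=0} 10^k x^k / k!.
So the coefficient of x^n is a^n/n! with a = 10, n = 12:
10^12 / 12! = 1000000000000/479001600 = 39062500/18711

39062500/18711


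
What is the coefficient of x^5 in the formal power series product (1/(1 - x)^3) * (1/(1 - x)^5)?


Combine the factors: (1/(1 - x)^3) * (1/(1 - x)^5) = 1/(1 - x)^8.
Then use 1/(1 - x)^r = sum_{k>=0} C(k + r - 1, r - 1) x^k with r = 8 and k = 5:
C(12, 7) = 792.

792


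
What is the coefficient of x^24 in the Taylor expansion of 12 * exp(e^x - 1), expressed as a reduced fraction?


exp(e^x - 1) = sum_{k>=0} Bell_k x^k / k!, where Bell_k is the k-th Bell number.
So the coefficient of x^24 is 12 * Bell_24 / 24!.
Computing: Bell_24 = 445958869294805289 and 24! = 620448401733239439360000, giving
12 * 445958869294805289/620448401733239439360000 = 148652956431601763/17234677825923317760000.

148652956431601763/17234677825923317760000


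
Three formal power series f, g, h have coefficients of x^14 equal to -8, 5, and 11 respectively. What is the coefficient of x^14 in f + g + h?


Series addition is componentwise:
-8 + 5 + 11
= 8

8


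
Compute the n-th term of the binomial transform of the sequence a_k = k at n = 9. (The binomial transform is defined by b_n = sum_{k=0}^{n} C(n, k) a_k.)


With a_k = k, b_n = sum_{k=0}^{n} C(n, k) k. Using k * C(n, k) = n * C(n-1, k-1) gives b_n = n * sum_{k>=1} C(n-1, k-1) = n * 2^(n-1).
For n = 9: 9 * 2^8 = 9 * 256 = 2304.

2304


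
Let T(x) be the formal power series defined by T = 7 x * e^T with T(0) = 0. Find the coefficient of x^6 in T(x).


Apply the Lagrange inversion formula: if T = 7 x * phi(T) with phi(t) = e^t, then
[x^n] T = 7^n * (1/n) [t^(n-1)] phi(t)^n = 7^n * (1/n) [t^(n-1)] e^(n t) = 7^n * (1/n) * n^(n-1) / (n-1)! = 7^n * n^(n-1) / n!.
When c = 1 this is the Cayley count of rooted labeled trees on n vertices, divided by n!.
For n = 6: 7^6 * 6^5 / 6! = 117649 * 7776/720 = 6353046/5.

6353046/5


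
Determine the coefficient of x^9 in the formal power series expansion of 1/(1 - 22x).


The geometric series identity gives 1/(1 - c x) = sum_{k>=0} c^k x^k, so the coefficient of x^k is c^k.
Here c = 22 and k = 9.
Computing: 22^9 = 1207269217792

1207269217792


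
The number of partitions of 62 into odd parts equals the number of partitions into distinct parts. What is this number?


Computing partitions of 62 into odd parts (1, 3, 5, ...):
Using the generating function prod_{k>=0} 1/(1-x^(2k+1)),
the count is 13394

13394


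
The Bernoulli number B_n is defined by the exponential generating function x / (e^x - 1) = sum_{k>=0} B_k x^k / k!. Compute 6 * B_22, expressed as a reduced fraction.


Bernoulli numbers can also be computed recursively via B_0 = 1 and sum_{j=0}^{m} C(m+1, j) B_j = 0 for m >= 1. Odd-index Bernoulli numbers vanish for k >= 3.
Computing B_22 = 854513/138, so 6 * B_22 = 6 * 854513/138 = 854513/23.

854513/23


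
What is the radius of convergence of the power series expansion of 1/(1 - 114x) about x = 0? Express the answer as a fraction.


Expanding 1/(1 - 114x) = sum_{k>=0} 114^k x^k, the series converges when |114x| < 1, i.e., |x| < 1/114.
So the radius of convergence is 1/114 = 1/114.

1/114


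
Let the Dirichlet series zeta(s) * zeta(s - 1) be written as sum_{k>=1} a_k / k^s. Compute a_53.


Convolution gives a_k = sum_{d | k} d * 1 = sum_{d | k} d = sigma(k), the sum of positive divisors of k.
For k = 53, the divisors are 1, 53, so
sigma(53) = 1 + 53 = 54.

54


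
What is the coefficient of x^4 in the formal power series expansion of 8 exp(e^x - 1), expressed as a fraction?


exp(e^x - 1) is the exponential generating function for the Bell numbers Bell_k: exp(e^x - 1) = sum_{k>=0} Bell_k x^k / k!.
So the coefficient of x^4 in 8 exp(e^x - 1) is 8 Bell_4 / 4!.
Computing: Bell_4 = 15 and 4! = 24, giving
8 * 15/24 = 5.

5


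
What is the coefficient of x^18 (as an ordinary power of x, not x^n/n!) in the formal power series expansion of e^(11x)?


The exponential series is e^y = sum_{k>=0} y^k / k!. Substituting y = 11x gives
e^(11x) = sum_{k>=0} 11^k x^k / k!.
So the coefficient of x^n is a^n/n! with a = 11, n = 18:
11^18 / 18! = 5559917313492231481/6402373705728000 = 505447028499293771/582033973248000

505447028499293771/582033973248000


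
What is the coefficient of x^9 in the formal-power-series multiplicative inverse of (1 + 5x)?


The inverse is 1/(1 + 5x). Apply the geometric identity 1/(1 - y) = sum_{k>=0} y^k with y = -5x:
1/(1 + 5x) = sum_{k>=0} (-5)^k x^k.
So the coefficient of x^9 is (-5)^9 = -1953125.

-1953125


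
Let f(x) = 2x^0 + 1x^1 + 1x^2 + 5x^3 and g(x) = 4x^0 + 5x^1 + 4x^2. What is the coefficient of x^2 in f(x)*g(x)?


Cauchy product at x^2:
2*4 + 1*5 + 1*4
= 17

17


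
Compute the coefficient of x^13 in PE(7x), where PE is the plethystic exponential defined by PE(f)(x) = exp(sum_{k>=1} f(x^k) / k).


With f(x) = 7x, the exponent is sum_{k>=1} 7 x^k / k = 7 * (-ln(1 - x)). Exponentiating:
PE(7x) = exp(-7 ln(1 - x)) = 1/(1 - x)^7.
By the negative binomial expansion, [x^n] 1/(1 - x)^7 = C(n + 6, 6).
For n = 13: C(19, 6) = 27132.

27132


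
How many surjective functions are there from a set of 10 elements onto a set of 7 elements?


By inclusion-exclusion on which target elements are missed, the number of surjections from an n-set onto a k-set is
surj(n, k) = sum_{j=0}^{k} (-1)^j C(k, j) (k - j)^n.
Equivalently surj(n, k) = k! * S(n, k), where S(n, k) is the Stirling number of the second kind.
For n = 10, k = 7:
S(10, 7) = 5880, so
surj = 7! * 5880 = 5040 * 5880 = 29635200.

29635200


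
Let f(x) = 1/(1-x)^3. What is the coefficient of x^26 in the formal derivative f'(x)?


Differentiate: d/dx [ 1/(1-x)^r ] = r / (1-x)^(r+1).
Here r = 3, so f'(x) = 3 / (1-x)^4.
The expansion of 1/(1-x)^(r+1) has coefficient of x^n equal to C(n+r, r).
So the coefficient of x^26 in f'(x) is
3 * C(29, 3) = 3 * 3654 = 10962

10962


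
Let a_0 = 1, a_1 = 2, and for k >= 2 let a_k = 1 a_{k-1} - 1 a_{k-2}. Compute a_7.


Iterating the recurrence forward:
a_0 = 1
a_1 = 2
a_2 = 1*2 - 1*1 = 1
a_3 = 1*1 - 1*2 = -1
a_4 = 1*-1 - 1*1 = -2
a_5 = 1*-2 - 1*-1 = -1
a_6 = 1*-1 - 1*-2 = 1
a_7 = 1*1 - 1*-1 = 2
So a_7 = 2.

2


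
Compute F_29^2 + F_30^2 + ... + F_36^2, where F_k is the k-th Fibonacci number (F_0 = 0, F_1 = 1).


There is a standard identity sum_{k=0}^{N} F_k^2 = F_N * F_{N+1} (proved inductively from the telescoping relation F_k^2 = F_k F_{k+1} - F_{k-1} F_k). Then
sum_{k=29}^{36} F_k^2 = F_36 F_37 - F_28 F_29.
Computing: F_36 = 14930352, F_37 = 24157817, F_28 = 317811, F_29 = 514229.
Sum = 14930352 * 24157817 - 317811 * 514229 = 360521283728865.

360521283728865


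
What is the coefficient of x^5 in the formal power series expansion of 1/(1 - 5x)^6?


The general identity 1/(1 - c x)^r = sum_{k>=0} c^k C(k + r - 1, r - 1) x^k follows by substituting y = c x into 1/(1 - y)^r = sum_{k>=0} C(k + r - 1, r - 1) y^k.
For c = 5, r = 6, k = 5:
5^5 * C(10, 5) = 3125 * 252 = 787500.

787500


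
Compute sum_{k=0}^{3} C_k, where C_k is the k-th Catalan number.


C_0 through C_3: 1, 1, 2, 5
Sum = 1 + 1 + 2 + 5
= 9

9


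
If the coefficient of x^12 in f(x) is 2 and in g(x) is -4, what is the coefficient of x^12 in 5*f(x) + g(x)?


Scalar multiplication scales coefficients: 5 * 2 = 10.
Then add the g coefficient: 10 + -4
= 6

6


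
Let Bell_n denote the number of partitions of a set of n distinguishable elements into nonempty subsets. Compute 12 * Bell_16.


Bell_16 can be computed from the Bell triangle or from Dobinski's identity Bell_n = (1/e) * sum_{k>=0} k^n / k!.
Computing Bell_16 = 10480142147.
Then 12 * 10480142147 = 125761705764.

125761705764


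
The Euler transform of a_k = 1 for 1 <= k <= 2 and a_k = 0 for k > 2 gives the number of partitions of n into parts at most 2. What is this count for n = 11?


Partitions of 11 into parts at most 2:
Using generating function (1-x)^(-1)(1-x^2)^(-1),
the coefficient of x^11 = 6

6


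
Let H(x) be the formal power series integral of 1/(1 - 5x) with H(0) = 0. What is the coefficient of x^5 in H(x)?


1/(1 - 5x) = sum_{k>=0} 5^k x^k. Integrating termwise with H(0) = 0:
H(x) = sum_{k>=0} 5^k x^(k+1) / (k+1) = sum_{m>=1} 5^(m-1) x^m / m.
For m = 5: 5^4/5 = 625/5 = 125.

125


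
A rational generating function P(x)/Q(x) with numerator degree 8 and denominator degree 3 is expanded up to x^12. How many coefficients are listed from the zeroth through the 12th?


Expanding up to x^12 gives the coefficients for x^0, x^1, ..., x^12.
That is 12 + 1 = 13 coefficients in total.

13


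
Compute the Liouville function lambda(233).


The Liouville function is lambda(k) = (-1)^Omega(k), where Omega(k) counts the prime factors of k with multiplicity.
Factoring: 233 = 233, so Omega(233) = 1.
lambda(233) = (-1)^1 = -1.

-1


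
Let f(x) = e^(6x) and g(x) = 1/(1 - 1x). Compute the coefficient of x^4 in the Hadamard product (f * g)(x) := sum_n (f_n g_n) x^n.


Expanding: f_k = 6^k/k! (from e^(6x)) and g_k = 1^k (from 1/(1 - 1x)). So the Hadamard coefficient (f * g)_k = 6^k 1^k / k! = (6)^k / k!.
For k = 4: 6^4/4! = 1296/24 = 54.

54


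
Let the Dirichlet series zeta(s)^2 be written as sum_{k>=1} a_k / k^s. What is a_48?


The Dirichlet convolution of the constant function 1 with itself gives (1 * 1)(k) = sum_{d | k} 1 = d(k), the number of positive divisors of k.
Since zeta(s) = sum_{k>=1} 1/k^s, we have zeta(s)^2 = sum_{k>=1} d(k)/k^s, so a_k = d(k).
For k = 48: the divisors are 1, 2, 3, 4, 6, 8, 12, 16, 24, 48.
Count = 10.

10


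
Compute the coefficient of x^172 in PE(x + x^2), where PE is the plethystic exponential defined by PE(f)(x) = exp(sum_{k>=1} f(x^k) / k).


With f(x) = x + x^2, the exponent is sum_{k>=1} (x^k + x^(2k)) / k = -ln(1 - x) - ln(1 - x^2). Exponentiating:
PE(x + x^2) = 1 / ((1 - x)(1 - x^2)).
This is the generating function for partitions of n into parts of size 1 or 2. The number of 2's can be any j in 0..86, and the rest are 1's, so
[x^172] = floor(172/2) + 1 = 87.

87


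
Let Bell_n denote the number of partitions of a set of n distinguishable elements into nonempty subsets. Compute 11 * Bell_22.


Bell_22 can be computed from the Bell triangle or from Dobinski's identity Bell_n = (1/e) * sum_{k>=0} k^n / k!.
Computing Bell_22 = 4506715738447323.
Then 11 * 4506715738447323 = 49573873122920553.

49573873122920553


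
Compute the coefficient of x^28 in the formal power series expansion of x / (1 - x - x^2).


Let f(x) = sum_{k>=0} a_k x^k. Multiplying f(x) * (1 - x - x^2) = x and matching coefficients gives a_0 = 0, a_1 = 1, and a_k = a_{k-1} + a_{k-2} for k >= 2. These are the Fibonacci numbers F_k.
Iterating from F_0 = 0, F_1 = 1:
F_0=0, F_1=1, F_2=1, F_3=2, F_4=3, F_5=5, F_6=8, F_7=13, F_8=21, F_9=34, ...
F_28 = 317811.

317811


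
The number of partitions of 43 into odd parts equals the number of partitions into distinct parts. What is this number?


Computing partitions of 43 into odd parts (1, 3, 5, ...):
Using the generating function prod_{k>=0} 1/(1-x^(2k+1)),
the count is 1610

1610


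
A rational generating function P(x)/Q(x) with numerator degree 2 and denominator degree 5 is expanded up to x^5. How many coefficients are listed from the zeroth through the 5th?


Expanding up to x^5 gives the coefficients for x^0, x^1, ..., x^5.
That is 5 + 1 = 6 coefficients in total.

6


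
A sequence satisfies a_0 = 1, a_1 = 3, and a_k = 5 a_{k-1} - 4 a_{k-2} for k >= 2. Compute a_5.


The characteristic equation is t^2 - 5 t + 4 = 0, with roots r_1 = 4 and r_2 = 1 (so c_1 = r_1 + r_2, c_2 = -r_1 r_2 as required).
One can use the closed form a_n = A r_1^n + B r_2^n, but direct iteration is more reliable:
a_0 = 1, a_1 = 3, a_2 = 11, a_3 = 43, a_4 = 171, a_5 = 683.
So a_5 = 683.

683


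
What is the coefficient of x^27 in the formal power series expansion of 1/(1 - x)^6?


The negative binomial / multiset identity is
1/(1 - x)^r = sum_{k>=0} C(k + r - 1, r - 1) x^k.
Here r = 6 and k = 27, so the coefficient is
C(27 + 5, 5) = C(32, 5)
= 201376

201376


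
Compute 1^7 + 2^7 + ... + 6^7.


This power sum has a closed form given by Faulhaber's formula
sum_{k=1}^{m} k^p = (1 / (p + 1)) * sum_{j=0}^{p} C(p + 1, j) B_j m^(p + 1 - j),
but for small m direct computation is fastest:
1 + 128 + 2187 + 16384 + 78125 + 279936 = 376761.

376761


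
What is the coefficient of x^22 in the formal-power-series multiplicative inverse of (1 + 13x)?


The inverse is 1/(1 + 13x). Apply the geometric identity 1/(1 - y) = sum_{k>=0} y^k with y = -13x:
1/(1 + 13x) = sum_{k>=0} (-13)^k x^k.
So the coefficient of x^22 is (-13)^22 = 3211838877954855105157369.

3211838877954855105157369


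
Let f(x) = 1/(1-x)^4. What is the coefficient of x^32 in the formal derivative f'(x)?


Differentiate: d/dx [ 1/(1-x)^r ] = r / (1-x)^(r+1).
Here r = 4, so f'(x) = 4 / (1-x)^5.
The expansion of 1/(1-x)^(r+1) has coefficient of x^n equal to C(n+r, r).
So the coefficient of x^32 in f'(x) is
4 * C(36, 4) = 4 * 58905 = 235620

235620


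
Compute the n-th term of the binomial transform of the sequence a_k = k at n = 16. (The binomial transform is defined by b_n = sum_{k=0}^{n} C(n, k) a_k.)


With a_k = k, b_n = sum_{k=0}^{n} C(n, k) k. Using k * C(n, k) = n * C(n-1, k-1) gives b_n = n * sum_{k>=1} C(n-1, k-1) = n * 2^(n-1).
For n = 16: 16 * 2^15 = 16 * 32768 = 524288.

524288


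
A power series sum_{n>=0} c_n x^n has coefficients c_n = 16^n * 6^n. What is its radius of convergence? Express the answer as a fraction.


By the root test (Cauchy-Hadamard), the radius is R = 1 / limsup_n |c_n|^(1/n).
Here |c_n|^(1/n) = (16^n * 6^n)^(1/n) = 16 * 6 = 96 for all n.
So R = 1/96 = 1/96.

1/96


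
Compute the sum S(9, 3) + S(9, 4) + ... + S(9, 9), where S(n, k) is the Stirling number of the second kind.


By definition, S(n, k) counts partitions of an n-set into exactly k nonempty blocks.
Computing row n = 9 for k = 3..9:
S(9, k): 3025, 7770, 6951, 2646, 462, 36, 1
Sum = 20891.

20891


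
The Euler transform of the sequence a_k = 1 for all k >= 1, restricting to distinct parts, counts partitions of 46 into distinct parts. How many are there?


Partitions of 46 into distinct parts can be computed via generating function.
Product (1+x)(1+x^2)(1+x^3)...
The coefficient of x^46 = 2304

2304


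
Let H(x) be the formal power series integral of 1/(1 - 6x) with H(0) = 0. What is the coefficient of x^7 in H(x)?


1/(1 - 6x) = sum_{k>=0} 6^k x^k. Integrating termwise with H(0) = 0:
H(x) = sum_{k>=0} 6^k x^(k+1) / (k+1) = sum_{m>=1} 6^(m-1) x^m / m.
For m = 7: 6^6/7 = 46656/7 = 46656/7.

46656/7


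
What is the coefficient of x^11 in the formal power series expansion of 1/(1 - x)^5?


The expansion 1/(1 - x)^r = sum_{k>=0} C(k + r - 1, r - 1) x^k follows from the multiset / negative-binomial theorem (or from repeated differentiation of the geometric series).
For r = 5 and k = 11:
C(15, 4) = 1307674368000 / (24 * 39916800) = 1365.

1365


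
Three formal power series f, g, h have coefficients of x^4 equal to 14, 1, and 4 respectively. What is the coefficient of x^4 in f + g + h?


Series addition is componentwise:
14 + 1 + 4
= 19

19


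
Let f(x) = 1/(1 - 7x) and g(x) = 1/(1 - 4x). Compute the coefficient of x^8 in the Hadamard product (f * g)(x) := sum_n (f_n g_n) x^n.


f has coefficients f_k = 7^k and g has coefficients g_k = 4^k, so the Hadamard product has coefficient (f*g)_k = 7^k * 4^k = 28^k.
For k = 8: 28^8 = 377801998336.

377801998336


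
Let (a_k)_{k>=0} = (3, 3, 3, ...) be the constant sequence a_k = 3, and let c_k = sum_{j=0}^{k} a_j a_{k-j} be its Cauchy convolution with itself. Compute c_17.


Since a_j = 3 for all j >= 0, the convolution sum becomes
c_k = sum_{j=0}^{k} 3 * 3 = 9 * (k + 1).
Equivalently, the generating function of (a_k) is 3/(1 - x) and its square is 9/(1 - x)^2 = sum_{k>=0} 9(k + 1) x^k.
For k = 17: 9 * 18 = 162.

162


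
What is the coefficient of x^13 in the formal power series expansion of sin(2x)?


The Maclaurin series is sin(t) = sum_{k>=0} (-1)^k t^(2k+1) / (2k+1)!, so substituting t = 2x, only odd powers of x are nonzero, with coefficient of x^(2k+1) equal to (-1)^k 2^(2k+1) / (2k+1)!.
Write 13 = 2*6 + 1, giving the coefficient (-1)^6 * 2^13 / 13! = 8192/6227020800 = 8/6081075.

8/6081075


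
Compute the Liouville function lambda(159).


The Liouville function is lambda(k) = (-1)^Omega(k), where Omega(k) counts the prime factors of k with multiplicity.
Factoring: 159 = 3 * 53, so Omega(159) = 2.
lambda(159) = (-1)^2 = 1.

1


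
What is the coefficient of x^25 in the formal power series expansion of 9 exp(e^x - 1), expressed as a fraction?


exp(e^x - 1) is the exponential generating function for the Bell numbers Bell_k: exp(e^x - 1) = sum_{k>=0} Bell_k x^k / k!.
So the coefficient of x^25 in 9 exp(e^x - 1) is 9 Bell_25 / 25!.
Computing: Bell_25 = 4638590332229999353 and 25! = 15511210043330985984000000, giving
9 * 4638590332229999353/15511210043330985984000000 = 356814640940769181/132574444814794752000000.

356814640940769181/132574444814794752000000


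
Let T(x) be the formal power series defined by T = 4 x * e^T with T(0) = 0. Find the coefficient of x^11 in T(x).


Apply the Lagrange inversion formula: if T = 4 x * phi(T) with phi(t) = e^t, then
[x^n] T = 4^n * (1/n) [t^(n-1)] phi(t)^n = 4^n * (1/n) [t^(n-1)] e^(n t) = 4^n * (1/n) * n^(n-1) / (n-1)! = 4^n * n^(n-1) / n!.
When c = 1 this is the Cayley count of rooted labeled trees on n vertices, divided by n!.
For n = 11: 4^11 * 11^10 / 11! = 4194304 * 25937424601/39916800 = 38632614969344/14175.

38632614969344/14175


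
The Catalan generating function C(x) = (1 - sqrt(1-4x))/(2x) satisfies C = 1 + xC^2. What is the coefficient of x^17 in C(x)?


Substituting x -> x scales the n-th coefficient by 1, so [x^17] C(x) = C_17.
C_17 = C(2*17, 17)/(18) = 2333606220/18 = 129644790.
= 129644790.

129644790


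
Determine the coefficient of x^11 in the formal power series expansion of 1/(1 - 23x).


The geometric series identity gives 1/(1 - c x) = sum_{k>=0} c^k x^k, so the coefficient of x^k is c^k.
Here c = 23 and k = 11.
Computing: 23^11 = 952809757913927

952809757913927


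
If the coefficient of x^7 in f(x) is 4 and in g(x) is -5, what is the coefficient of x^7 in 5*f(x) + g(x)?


Scalar multiplication scales coefficients: 5 * 4 = 20.
Then add the g coefficient: 20 + -5
= 15

15


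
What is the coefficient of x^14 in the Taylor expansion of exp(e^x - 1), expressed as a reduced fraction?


exp(e^x - 1) = sum_{k>=0} Bell_k x^k / k!, where Bell_k is the k-th Bell number.
So the coefficient of x^14 is Bell_14 / 14!.
Computing: Bell_14 = 190899322 and 14! = 87178291200, giving
190899322/87178291200 = 95449661/43589145600.

95449661/43589145600


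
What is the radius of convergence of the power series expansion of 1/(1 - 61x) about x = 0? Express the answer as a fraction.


Expanding 1/(1 - 61x) = sum_{k>=0} 61^k x^k, the series converges when |61x| < 1, i.e., |x| < 1/61.
So the radius of convergence is 1/61 = 1/61.

1/61


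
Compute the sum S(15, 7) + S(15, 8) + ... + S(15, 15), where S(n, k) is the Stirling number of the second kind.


By definition, S(n, k) counts partitions of an n-set into exactly k nonempty blocks.
Computing row n = 15 for k = 7..15:
S(15, k): 408741333, 216627840, 67128490, 12662650, 1479478, 106470, 4550, 105, 1
Sum = 706750917.

706750917


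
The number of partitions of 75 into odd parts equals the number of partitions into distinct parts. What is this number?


Computing partitions of 75 into odd parts (1, 3, 5, ...):
Using the generating function prod_{k>=0} 1/(1-x^(2k+1)),
the count is 48446

48446


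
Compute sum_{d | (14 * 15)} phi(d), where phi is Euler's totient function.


First, 14 * 15 = 210. One classical identity is sum_{d | n} phi(d) = n (each k in [1, n] has a unique gcd with n, and among the k's with gcd(k, n) = n/d there are phi(d) of them). So the sum equals 210. We also verify directly:
Divisors of 210: 1, 2, 3, 5, 6, 7, 10, 14, 15, 21, 30, 35, 42, 70, 105, 210.
phi values: 1, 1, 2, 4, 2, 6, 4, 6, 8, 12, 8, 24, 12, 24, 48, 48.
Sum = 210.

210


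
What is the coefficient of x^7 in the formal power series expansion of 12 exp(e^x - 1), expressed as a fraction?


exp(e^x - 1) is the exponential generating function for the Bell numbers Bell_k: exp(e^x - 1) = sum_{k>=0} Bell_k x^k / k!.
So the coefficient of x^7 in 12 exp(e^x - 1) is 12 Bell_7 / 7!.
Computing: Bell_7 = 877 and 7! = 5040, giving
12 * 877/5040 = 877/420.

877/420


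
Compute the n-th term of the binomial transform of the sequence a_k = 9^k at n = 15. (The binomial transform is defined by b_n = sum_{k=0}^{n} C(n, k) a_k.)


With a_k = 9^k, b_n = sum_{k=0}^{n} C(n, k) 9^k = (1 + 9)^n by the binomial theorem.
For n = 15: (1 + 9)^15 = 10^15 = 1000000000000000.

1000000000000000


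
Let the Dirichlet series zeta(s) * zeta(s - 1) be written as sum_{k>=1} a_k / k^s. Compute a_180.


Convolution gives a_k = sum_{d | k} d * 1 = sum_{d | k} d = sigma(k), the sum of positive divisors of k.
For k = 180, the divisors are 1, 2, 3, 4, 5, 6, 9, 10, 12, 15, 18, 20, 30, 36, 45, 60, 90, 180, so
sigma(180) = 1 + 2 + 3 + 4 + 5 + 6 + 9 + 10 + 12 + 15 + 18 + 20 + 30 + 36 + 45 + 60 + 90 + 180 = 546.

546


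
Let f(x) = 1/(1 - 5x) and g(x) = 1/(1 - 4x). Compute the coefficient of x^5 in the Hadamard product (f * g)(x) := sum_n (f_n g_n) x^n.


f has coefficients f_k = 5^k and g has coefficients g_k = 4^k, so the Hadamard product has coefficient (f*g)_k = 5^k * 4^k = 20^k.
For k = 5: 20^5 = 3200000.

3200000


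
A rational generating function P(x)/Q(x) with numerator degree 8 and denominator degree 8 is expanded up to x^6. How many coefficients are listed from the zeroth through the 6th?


Expanding up to x^6 gives the coefficients for x^0, x^1, ..., x^6.
That is 6 + 1 = 7 coefficients in total.

7


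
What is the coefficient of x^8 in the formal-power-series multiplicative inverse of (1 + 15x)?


The inverse is 1/(1 + 15x). Apply the geometric identity 1/(1 - y) = sum_{k>=0} y^k with y = -15x:
1/(1 + 15x) = sum_{k>=0} (-15)^k x^k.
So the coefficient of x^8 is (-15)^8 = 2562890625.

2562890625


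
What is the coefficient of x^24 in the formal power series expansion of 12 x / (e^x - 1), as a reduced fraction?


The exponential generating function for Bernoulli numbers is
x / (e^x - 1) = sum_{k>=0} B_k x^k / k!.
So the coefficient of x^24 in 12 x / (e^x - 1) is 12 B_24 / 24!.
Computing: B_24 = -236364091/2730, 24! = 620448401733239439360000, giving
12 * -236364091/2730 / 620448401733239439360000 = -236364091/141152011394311972454400000.

-236364091/141152011394311972454400000


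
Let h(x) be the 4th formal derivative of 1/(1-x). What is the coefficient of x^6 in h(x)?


Differentiating 4 times: d^4/dx^4 [1/(1-x)] = 4!/(1-x)^5.
The expansion 1/(1-x)^5 = sum_{k>=0} C(k+4, 4) x^k, so the coefficient of x^n in 4!/(1-x)^5 is 4! * C(n+4, 4).
For n = 6: 24 * C(10, 4) = 24 * 210 = 5040

5040


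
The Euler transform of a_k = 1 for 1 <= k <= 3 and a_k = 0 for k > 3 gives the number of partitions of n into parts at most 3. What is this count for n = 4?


Partitions of 4 into parts at most 3:
Using generating function (1-x)^(-1)(1-x^2)^(-1)(1-x^3)^(-1),
the coefficient of x^4 = 4

4


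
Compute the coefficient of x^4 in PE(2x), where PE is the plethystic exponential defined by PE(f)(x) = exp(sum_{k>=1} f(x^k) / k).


With f(x) = 2x, the exponent is sum_{k>=1} 2 x^k / k = 2 * (-ln(1 - x)). Exponentiating:
PE(2x) = exp(-2 ln(1 - x)) = 1/(1 - x)^2.
By the negative binomial expansion, [x^n] 1/(1 - x)^2 = C(n + 1, 1).
For n = 4: C(5, 1) = 5.

5


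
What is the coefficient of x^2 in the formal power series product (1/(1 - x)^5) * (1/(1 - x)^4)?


Combine the factors: (1/(1 - x)^5) * (1/(1 - x)^4) = 1/(1 - x)^9.
Then use 1/(1 - x)^r = sum_{k>=0} C(k + r - 1, r - 1) x^k with r = 9 and k = 2:
C(10, 8) = 45.

45


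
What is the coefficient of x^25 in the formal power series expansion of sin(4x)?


The Maclaurin series is sin(t) = sum_{k>=0} (-1)^k t^(2k+1) / (2k+1)!, so substituting t = 4x, only odd powers of x are nonzero, with coefficient of x^(2k+1) equal to (-1)^k 4^(2k+1) / (2k+1)!.
Write 25 = 2*12 + 1, giving the coefficient (-1)^12 * 4^25 / 25! = 1125899906842624/15511210043330985984000000 = 268435456/3698160658676859375.

268435456/3698160658676859375


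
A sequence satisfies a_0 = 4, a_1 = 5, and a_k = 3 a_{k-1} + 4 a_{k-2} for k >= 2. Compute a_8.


The characteristic equation is t^2 - 3 t - 4 = 0, with roots r_1 = 4 and r_2 = -1 (so c_1 = r_1 + r_2, c_2 = -r_1 r_2 as required).
One can use the closed form a_n = A r_1^n + B r_2^n, but direct iteration is more reliable:
a_0 = 4, a_1 = 5, a_2 = 31, a_3 = 113, a_4 = 463, a_5 = 1841, a_6 = 7375, a_7 = 29489, a_8 = 117967.
So a_8 = 117967.

117967
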